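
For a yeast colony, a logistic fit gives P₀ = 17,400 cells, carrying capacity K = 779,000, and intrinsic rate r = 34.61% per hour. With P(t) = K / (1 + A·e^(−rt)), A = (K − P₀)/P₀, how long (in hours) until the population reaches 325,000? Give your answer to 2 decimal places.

t ≈ 9.95 hours

A = (779000 − 17400)/17400 = 43.77011
325000 = 779000/(1 + 43.77011·e^(−0.3461t)) → 1 + 43.77011·e^(−0.3461t) = 2.39692
e^(−0.3461t) = 0.031915 → t = ln(31.33323)/0.3461 = 3.44468/0.3461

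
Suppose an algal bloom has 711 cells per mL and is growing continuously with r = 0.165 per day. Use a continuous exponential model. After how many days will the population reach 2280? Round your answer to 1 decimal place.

2280 = 711 · e^(0.165·t)
t = ln(2280/711) / 0.165 = ln(3.20675) / 0.165 = 1.16526 / 0.165

t ≈ 7.1 days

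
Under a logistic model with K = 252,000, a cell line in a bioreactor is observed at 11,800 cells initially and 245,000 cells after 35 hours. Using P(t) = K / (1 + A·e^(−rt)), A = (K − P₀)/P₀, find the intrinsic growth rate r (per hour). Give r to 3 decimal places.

A = (252000 − 11800)/11800 = 20.35593
245000 = 252000/(1 + 20.35593·e^(−r·35)) → e^(−35r) = (1.02857 − 1)/20.35593 = 0.001404
r = −ln(0.001404)/35 = 6.56872/35

r ≈ 0.188 per hour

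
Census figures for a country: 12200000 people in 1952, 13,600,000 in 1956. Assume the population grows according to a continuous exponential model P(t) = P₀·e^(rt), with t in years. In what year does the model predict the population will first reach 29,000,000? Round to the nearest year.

year 1984

r = ln(13600000/12200000) / 4 = 0.10863/4 ≈ 0.027158 per year
t = ln(29000000/12200000) / r = 0.86586/0.027158 ≈ 31.88 years after 1952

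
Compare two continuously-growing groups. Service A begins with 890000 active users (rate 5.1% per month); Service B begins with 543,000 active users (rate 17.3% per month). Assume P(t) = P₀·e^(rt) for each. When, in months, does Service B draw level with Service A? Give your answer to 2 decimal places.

890000·e^(0.051t) = 543000·e^(0.173t)
890000/543000 = e^((0.173 − 0.051)t) → ln(1.63904) = 0.122·t
t = 0.49411 / 0.122

t ≈ 4.05 months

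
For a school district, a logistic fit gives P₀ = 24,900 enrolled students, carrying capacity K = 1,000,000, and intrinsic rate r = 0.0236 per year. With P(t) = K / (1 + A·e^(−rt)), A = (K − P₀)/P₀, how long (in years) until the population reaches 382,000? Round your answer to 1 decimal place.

t ≈ 135.0 years

A = (1000000 − 24900)/24900 = 39.16064
382000 = 1000000/(1 + 39.16064·e^(−0.0236t)) → 1 + 39.16064·e^(−0.0236t) = 2.6178
e^(−0.0236t) = 0.041312 → t = ln(24.20609)/0.0236 = 3.1866/0.0236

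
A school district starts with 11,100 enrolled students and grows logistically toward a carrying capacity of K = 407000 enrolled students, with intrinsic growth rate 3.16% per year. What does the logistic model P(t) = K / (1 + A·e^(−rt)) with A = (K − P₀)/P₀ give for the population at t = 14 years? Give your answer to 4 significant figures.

A = (407000 − 11100)/11100 = 35.66667
P(14) = 407000 / (1 + 35.66667·e^(−0.0316·14)) = 407000 / (1 + 35.66667·0.642493)
= 407000 / 23.91557 ≈ 17018.2

≈ 17,020 enrolled students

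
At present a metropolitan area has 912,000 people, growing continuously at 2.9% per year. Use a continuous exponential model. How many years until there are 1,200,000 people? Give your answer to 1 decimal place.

t ≈ 9.5 years

1200000 = 912000 · e^(0.029·t)
t = ln(1200000/912000) / 0.029 = ln(1.31579) / 0.029 = 0.27444 / 0.029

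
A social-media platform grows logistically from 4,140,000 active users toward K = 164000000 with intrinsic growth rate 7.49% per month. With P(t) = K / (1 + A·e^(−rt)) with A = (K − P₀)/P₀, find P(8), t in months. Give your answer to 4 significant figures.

≈ 7,385,000 active users

A = (164000000 − 4140000)/4140000 = 38.61353
P(8) = 164000000 / (1 + 38.61353·e^(−0.0749·8)) = 164000000 / (1 + 38.61353·0.549251)
= 164000000 / 22.20851 ≈ 7384555.74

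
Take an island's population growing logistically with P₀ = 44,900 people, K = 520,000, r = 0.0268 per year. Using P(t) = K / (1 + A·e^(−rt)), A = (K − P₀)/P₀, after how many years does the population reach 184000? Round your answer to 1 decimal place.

t ≈ 65.6 years

A = (520000 − 44900)/44900 = 10.58129
184000 = 520000/(1 + 10.58129·e^(−0.0268t)) → 1 + 10.58129·e^(−0.0268t) = 2.82609
e^(−0.0268t) = 0.172577 → t = ln(5.79452)/0.0268 = 1.75691/0.0268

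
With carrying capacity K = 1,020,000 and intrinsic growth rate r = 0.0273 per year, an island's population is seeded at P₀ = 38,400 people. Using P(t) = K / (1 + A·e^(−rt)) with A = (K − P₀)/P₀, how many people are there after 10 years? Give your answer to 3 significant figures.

A = (1020000 − 38400)/38400 = 25.5625
P(10) = 1020000 / (1 + 25.5625·e^(−0.0273·10)) = 1020000 / (1 + 25.5625·0.761093)
= 1020000 / 20.45543 ≈ 49864.5

≈ 49,900 people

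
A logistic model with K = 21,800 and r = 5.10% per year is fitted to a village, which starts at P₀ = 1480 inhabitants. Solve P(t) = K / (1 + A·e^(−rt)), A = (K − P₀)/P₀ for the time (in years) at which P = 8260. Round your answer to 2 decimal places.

t ≈ 41.67 years

A = (21800 − 1480)/1480 = 13.72973
8260 = 21800/(1 + 13.72973·e^(−0.051t)) → 1 + 13.72973·e^(−0.051t) = 2.63923
e^(−0.051t) = 0.119392 → t = ln(8.37574)/0.051 = 2.12534/0.051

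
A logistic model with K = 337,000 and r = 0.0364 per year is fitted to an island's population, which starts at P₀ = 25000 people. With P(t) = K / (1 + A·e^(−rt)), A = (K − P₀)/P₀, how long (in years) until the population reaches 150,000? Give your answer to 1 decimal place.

A = (337000 − 25000)/25000 = 12.48
150000 = 337000/(1 + 12.48·e^(−0.0364t)) → 1 + 12.48·e^(−0.0364t) = 2.24667
e^(−0.0364t) = 0.099893 → t = ln(10.0107)/0.0364 = 2.30365/0.0364

t ≈ 63.3 years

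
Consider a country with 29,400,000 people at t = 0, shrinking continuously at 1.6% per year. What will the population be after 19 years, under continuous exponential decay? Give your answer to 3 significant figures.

≈ 21,700,000 people

P(19) = 29400000 · e^(-0.016·19) = 29400000 · e^(-0.304)
= 29400000 · 0.73786 ≈ 21693109.47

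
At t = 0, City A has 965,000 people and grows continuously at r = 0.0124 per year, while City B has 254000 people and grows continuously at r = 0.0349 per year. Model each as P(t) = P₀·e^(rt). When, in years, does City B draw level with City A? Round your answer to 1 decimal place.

t ≈ 59.3 years

965000·e^(0.0124t) = 254000·e^(0.0349t)
965000/254000 = e^((0.0349 − 0.0124)t) → ln(3.79921) = 0.0225·t
t = 1.33479 / 0.0225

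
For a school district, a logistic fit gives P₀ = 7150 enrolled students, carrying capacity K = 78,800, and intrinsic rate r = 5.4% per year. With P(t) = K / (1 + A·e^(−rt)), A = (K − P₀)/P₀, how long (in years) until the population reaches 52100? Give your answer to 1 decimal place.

A = (78800 − 7150)/7150 = 10.02098
52100 = 78800/(1 + 10.02098·e^(−0.054t)) → 1 + 10.02098·e^(−0.054t) = 1.51248
e^(−0.054t) = 0.05114 → t = ln(19.55405)/0.054 = 2.97318/0.054

t ≈ 55.1 years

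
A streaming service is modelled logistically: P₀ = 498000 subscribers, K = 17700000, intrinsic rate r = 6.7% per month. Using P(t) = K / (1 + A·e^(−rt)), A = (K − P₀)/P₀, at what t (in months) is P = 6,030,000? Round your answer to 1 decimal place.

t ≈ 43.0 months

A = (17700000 − 498000)/498000 = 34.54217
6030000 = 17700000/(1 + 34.54217·e^(−0.067t)) → 1 + 34.54217·e^(−0.067t) = 2.93532
e^(−0.067t) = 0.056028 → t = ln(17.84827)/0.067 = 2.88191/0.067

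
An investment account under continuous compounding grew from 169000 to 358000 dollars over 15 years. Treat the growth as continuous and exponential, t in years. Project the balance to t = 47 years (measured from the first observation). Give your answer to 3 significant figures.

r = ln(358000/169000) / 15 ≈ 0.050042 per year
P(47) = 169000 · e^(0.050042·47) = 169000 · 10.50643 ≈ 1775586.55

≈ 1,780,000 dollars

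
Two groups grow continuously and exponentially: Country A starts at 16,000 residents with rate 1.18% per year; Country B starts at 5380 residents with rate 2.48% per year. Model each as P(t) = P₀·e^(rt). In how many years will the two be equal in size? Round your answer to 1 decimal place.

t ≈ 83.8 years

16000·e^(0.0118t) = 5380·e^(0.0248t)
16000/5380 = e^((0.0248 − 0.0118)t) → ln(2.97398) = 0.013·t
t = 1.0899 / 0.013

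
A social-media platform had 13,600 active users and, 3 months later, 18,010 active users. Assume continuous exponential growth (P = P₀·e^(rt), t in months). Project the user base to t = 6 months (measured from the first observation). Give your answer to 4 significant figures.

r = ln(18010/13600) / 3 ≈ 0.093619 per month
P(6) = 13600 · e^(0.093619·6) = 13600 · 1.75368 ≈ 23850.01

≈ 23,850 active users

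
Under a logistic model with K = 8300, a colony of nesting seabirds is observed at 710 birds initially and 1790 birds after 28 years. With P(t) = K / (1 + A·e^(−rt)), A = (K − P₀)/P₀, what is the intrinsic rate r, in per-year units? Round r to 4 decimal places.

A = (8300 − 710)/710 = 10.69014
1790 = 8300/(1 + 10.69014·e^(−r·28)) → e^(−28r) = (4.63687 − 1)/10.69014 = 0.340208
r = −ln(0.340208)/28 = 1.0782/28

r ≈ 0.0385 per year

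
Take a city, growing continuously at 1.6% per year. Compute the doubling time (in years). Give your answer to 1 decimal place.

doubling time = ln(2) / |r| = 0.69315 / 0.016

doubling time ≈ 43.3 years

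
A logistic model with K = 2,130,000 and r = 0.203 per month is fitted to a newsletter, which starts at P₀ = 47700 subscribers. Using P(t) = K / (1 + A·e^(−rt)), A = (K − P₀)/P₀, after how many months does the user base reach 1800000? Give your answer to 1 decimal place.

t ≈ 27.0 months

A = (2130000 − 47700)/47700 = 43.65409
1800000 = 2130000/(1 + 43.65409·e^(−0.203t)) → 1 + 43.65409·e^(−0.203t) = 1.18333
e^(−0.203t) = 0.0042 → t = ln(238.11321)/0.203 = 5.47275/0.203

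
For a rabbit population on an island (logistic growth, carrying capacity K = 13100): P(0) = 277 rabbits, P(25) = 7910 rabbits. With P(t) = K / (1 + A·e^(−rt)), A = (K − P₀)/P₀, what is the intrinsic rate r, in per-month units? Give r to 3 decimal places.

A = (13100 − 277)/277 = 46.29242
7910 = 13100/(1 + 46.29242·e^(−r·25)) → e^(−25r) = (1.65613 − 1)/46.29242 = 0.014174
r = −ln(0.014174)/25 = 4.25637/25

r ≈ 0.170 per month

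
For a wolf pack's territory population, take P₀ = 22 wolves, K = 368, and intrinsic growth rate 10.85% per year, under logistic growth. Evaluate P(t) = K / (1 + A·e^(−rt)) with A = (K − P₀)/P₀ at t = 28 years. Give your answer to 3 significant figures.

A = (368 − 22)/22 = 15.72727
P(28) = 368 / (1 + 15.72727·e^(−0.1085·28)) = 368 / (1 + 15.72727·0.047931)
= 368 / 1.75382 ≈ 209.83

≈ 210 wolves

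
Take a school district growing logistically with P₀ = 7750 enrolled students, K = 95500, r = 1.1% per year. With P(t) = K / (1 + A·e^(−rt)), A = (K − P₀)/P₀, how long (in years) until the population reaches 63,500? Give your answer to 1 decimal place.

A = (95500 − 7750)/7750 = 11.32258
63500 = 95500/(1 + 11.32258·e^(−0.011t)) → 1 + 11.32258·e^(−0.011t) = 1.50394
e^(−0.011t) = 0.044507 → t = ln(22.46825)/0.011 = 3.1121/0.011

t ≈ 282.9 years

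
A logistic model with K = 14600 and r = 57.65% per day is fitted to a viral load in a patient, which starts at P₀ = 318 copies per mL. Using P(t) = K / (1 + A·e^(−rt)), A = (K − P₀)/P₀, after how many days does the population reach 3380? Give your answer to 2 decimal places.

t ≈ 4.52 days

A = (14600 − 318)/318 = 44.91195
3380 = 14600/(1 + 44.91195·e^(−0.5765t)) → 1 + 44.91195·e^(−0.5765t) = 4.31953
e^(−0.5765t) = 0.073912 → t = ln(13.52962)/0.5765 = 2.60488/0.5765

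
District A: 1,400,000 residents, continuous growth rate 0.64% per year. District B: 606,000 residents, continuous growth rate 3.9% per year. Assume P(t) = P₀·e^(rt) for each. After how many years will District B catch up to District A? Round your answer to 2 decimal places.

1400000·e^(0.0064t) = 606000·e^(0.039t)
1400000/606000 = e^((0.039 − 0.0064)t) → ln(2.31023) = 0.0326·t
t = 0.83735 / 0.0326

t ≈ 25.69 years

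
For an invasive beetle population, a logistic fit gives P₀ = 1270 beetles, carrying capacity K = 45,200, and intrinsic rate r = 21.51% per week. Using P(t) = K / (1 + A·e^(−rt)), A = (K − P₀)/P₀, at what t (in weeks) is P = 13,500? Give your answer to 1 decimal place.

A = (45200 − 1270)/1270 = 34.59055
13500 = 45200/(1 + 34.59055·e^(−0.2151t)) → 1 + 34.59055·e^(−0.2151t) = 3.34815
e^(−0.2151t) = 0.067884 → t = ln(14.73099)/0.2151 = 2.68995/0.2151

t ≈ 12.5 weeks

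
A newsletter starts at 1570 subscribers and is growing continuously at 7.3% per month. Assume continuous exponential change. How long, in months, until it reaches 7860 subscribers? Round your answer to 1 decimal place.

t ≈ 22.1 months

7860 = 1570 · e^(0.073·t)
t = ln(7860/1570) / 0.073 = ln(5.00637) / 0.073 = 1.61071 / 0.073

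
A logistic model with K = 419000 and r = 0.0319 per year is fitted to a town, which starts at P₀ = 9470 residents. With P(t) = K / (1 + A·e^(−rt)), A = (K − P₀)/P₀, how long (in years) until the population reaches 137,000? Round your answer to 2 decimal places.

t ≈ 95.45 years

A = (419000 − 9470)/9470 = 43.24498
137000 = 419000/(1 + 43.24498·e^(−0.0319t)) → 1 + 43.24498·e^(−0.0319t) = 3.05839
e^(−0.0319t) = 0.047598 → t = ln(21.00909)/0.0319 = 3.04496/0.0319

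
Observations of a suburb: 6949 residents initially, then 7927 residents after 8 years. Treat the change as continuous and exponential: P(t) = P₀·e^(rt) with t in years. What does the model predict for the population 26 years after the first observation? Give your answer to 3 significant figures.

≈ 10,700 residents

r = ln(7927/6949) / 8 ≈ 0.01646 per year
P(26) = 6949 · e^(0.01646·26) = 6949 · 1.53411 ≈ 10660.52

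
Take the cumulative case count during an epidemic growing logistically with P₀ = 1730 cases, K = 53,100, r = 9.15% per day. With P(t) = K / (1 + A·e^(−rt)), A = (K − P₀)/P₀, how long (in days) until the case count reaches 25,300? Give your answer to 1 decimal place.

t ≈ 36.0 days

A = (53100 − 1730)/1730 = 29.69364
25300 = 53100/(1 + 29.69364·e^(−0.0915t)) → 1 + 29.69364·e^(−0.0915t) = 2.09881
e^(−0.0915t) = 0.037005 → t = ln(27.02335)/0.0915 = 3.2967/0.0915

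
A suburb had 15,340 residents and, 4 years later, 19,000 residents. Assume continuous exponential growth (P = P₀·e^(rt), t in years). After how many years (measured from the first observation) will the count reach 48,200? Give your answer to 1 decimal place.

t ≈ 21.4 years

r = ln(19000/15340) / 4 ≈ 0.053494 per year
t = ln(48200/15340) / r = 1.1449 / 0.053494 ≈ 21.402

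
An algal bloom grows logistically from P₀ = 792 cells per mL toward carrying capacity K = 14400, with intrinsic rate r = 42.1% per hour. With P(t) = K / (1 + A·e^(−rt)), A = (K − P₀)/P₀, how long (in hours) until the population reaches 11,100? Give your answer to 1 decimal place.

A = (14400 − 792)/792 = 17.18182
11100 = 14400/(1 + 17.18182·e^(−0.421t)) → 1 + 17.18182·e^(−0.421t) = 1.2973
e^(−0.421t) = 0.017303 → t = ln(57.79339)/0.421 = 4.05687/0.421

t ≈ 9.6 hours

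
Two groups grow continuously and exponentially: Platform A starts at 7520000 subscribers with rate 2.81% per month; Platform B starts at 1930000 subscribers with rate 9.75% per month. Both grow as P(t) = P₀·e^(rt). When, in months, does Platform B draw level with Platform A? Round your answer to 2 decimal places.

7520000·e^(0.0281t) = 1930000·e^(0.0975t)
7520000/1930000 = e^((0.0975 − 0.0281)t) → ln(3.89637) = 0.0694·t
t = 1.36005 / 0.0694

t ≈ 19.60 months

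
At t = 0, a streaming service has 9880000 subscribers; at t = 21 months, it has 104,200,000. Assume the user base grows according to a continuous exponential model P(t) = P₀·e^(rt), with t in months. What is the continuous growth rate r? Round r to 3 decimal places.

104200000 = 9880000 · e^(r·21)
e^(21r) = 104200000/9880000 = 10.54656
r = ln(10.54656) / 21 = 2.3558 / 21

r ≈ 0.112 per month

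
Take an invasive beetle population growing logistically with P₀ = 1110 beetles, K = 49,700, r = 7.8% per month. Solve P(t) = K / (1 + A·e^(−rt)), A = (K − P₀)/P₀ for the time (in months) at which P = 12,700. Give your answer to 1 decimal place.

t ≈ 34.7 months

A = (49700 − 1110)/1110 = 43.77477
12700 = 49700/(1 + 43.77477·e^(−0.078t)) → 1 + 43.77477·e^(−0.078t) = 3.91339
e^(−0.078t) = 0.066554 → t = ln(15.0254)/0.078 = 2.70974/0.078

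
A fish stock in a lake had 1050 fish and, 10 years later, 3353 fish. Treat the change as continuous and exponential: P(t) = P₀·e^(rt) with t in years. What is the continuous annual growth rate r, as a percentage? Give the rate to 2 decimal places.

r ≈ 11.61% per year

3353 = 1050 · e^(r·10)
e^(10r) = 3353/1050 = 3.19333
r = ln(3.19333) / 10 = 1.16107 / 10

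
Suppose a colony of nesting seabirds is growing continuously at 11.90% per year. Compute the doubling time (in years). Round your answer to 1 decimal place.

doubling time ≈ 5.8 years

doubling time = ln(2) / |r| = 0.69315 / 0.119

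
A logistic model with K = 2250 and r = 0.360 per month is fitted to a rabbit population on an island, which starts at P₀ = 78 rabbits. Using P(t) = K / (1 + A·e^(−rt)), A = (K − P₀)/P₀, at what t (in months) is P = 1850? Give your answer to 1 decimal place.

A = (2250 − 78)/78 = 27.84615
1850 = 2250/(1 + 27.84615·e^(−0.36t)) → 1 + 27.84615·e^(−0.36t) = 1.21622
e^(−0.36t) = 0.007765 → t = ln(128.78846)/0.36 = 4.85817/0.36

t ≈ 13.5 months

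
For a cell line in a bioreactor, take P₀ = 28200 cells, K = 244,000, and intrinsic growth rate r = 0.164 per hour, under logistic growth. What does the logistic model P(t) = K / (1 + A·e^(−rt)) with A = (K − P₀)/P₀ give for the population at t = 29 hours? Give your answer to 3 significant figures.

A = (244000 − 28200)/28200 = 7.65248
P(29) = 244000 / (1 + 7.65248·e^(−0.164·29)) = 244000 / (1 + 7.65248·0.0086)
= 244000 / 1.06581 ≈ 228933.67

≈ 229,000 cells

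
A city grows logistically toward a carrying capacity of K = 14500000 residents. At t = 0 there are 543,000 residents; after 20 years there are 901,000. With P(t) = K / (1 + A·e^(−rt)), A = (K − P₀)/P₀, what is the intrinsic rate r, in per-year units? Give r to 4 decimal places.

r ≈ 0.0266 per year

A = (14500000 − 543000)/543000 = 25.7035
901000 = 14500000/(1 + 25.7035·e^(−r·20)) → e^(−20r) = (16.09323 − 1)/25.7035 = 0.587205
r = −ln(0.587205)/20 = 0.53238/20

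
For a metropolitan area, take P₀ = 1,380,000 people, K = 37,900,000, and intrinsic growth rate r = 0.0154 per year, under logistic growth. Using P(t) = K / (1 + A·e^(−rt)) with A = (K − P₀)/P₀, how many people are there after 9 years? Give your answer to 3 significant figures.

A = (37900000 − 1380000)/1380000 = 26.46377
P(9) = 37900000 / (1 + 26.46377·e^(−0.0154·9)) = 37900000 / (1 + 26.46377·0.870576)
= 37900000 / 24.03873 ≈ 1576622.63

≈ 1,580,000 people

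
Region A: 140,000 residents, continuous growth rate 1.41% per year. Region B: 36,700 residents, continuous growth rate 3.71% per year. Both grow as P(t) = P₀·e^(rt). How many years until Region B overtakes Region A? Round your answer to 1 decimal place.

t ≈ 58.2 years

140000·e^(0.0141t) = 36700·e^(0.0371t)
140000/36700 = e^((0.0371 − 0.0141)t) → ln(3.81471) = 0.023·t
t = 1.33887 / 0.023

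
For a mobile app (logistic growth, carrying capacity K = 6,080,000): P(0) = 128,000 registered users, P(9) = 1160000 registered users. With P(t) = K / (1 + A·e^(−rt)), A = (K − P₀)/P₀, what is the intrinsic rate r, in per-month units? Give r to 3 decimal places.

r ≈ 0.266 per month

A = (6080000 − 128000)/128000 = 46.5
1160000 = 6080000/(1 + 46.5·e^(−r·9)) → e^(−9r) = (5.24138 − 1)/46.5 = 0.091212
r = −ln(0.091212)/9 = 2.39456/9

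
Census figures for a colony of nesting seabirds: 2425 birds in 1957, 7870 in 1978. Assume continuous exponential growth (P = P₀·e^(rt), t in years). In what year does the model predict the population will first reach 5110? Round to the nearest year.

r = ln(7870/2425) / 21 = 1.17723/21 ≈ 0.056058 per year
t = ln(5110/2425) / r = 0.74537/0.056058 ≈ 13.3 years after 1957

year 1970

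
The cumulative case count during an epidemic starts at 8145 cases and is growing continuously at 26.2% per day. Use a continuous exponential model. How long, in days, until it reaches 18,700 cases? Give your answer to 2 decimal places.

18700 = 8145 · e^(0.262·t)
t = ln(18700/8145) / 0.262 = ln(2.29589) / 0.262 = 0.83112 / 0.262

t ≈ 3.17 days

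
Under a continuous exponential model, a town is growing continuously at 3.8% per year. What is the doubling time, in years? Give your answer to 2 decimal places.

doubling time = ln(2) / |r| = 0.69315 / 0.038

doubling time ≈ 18.24 years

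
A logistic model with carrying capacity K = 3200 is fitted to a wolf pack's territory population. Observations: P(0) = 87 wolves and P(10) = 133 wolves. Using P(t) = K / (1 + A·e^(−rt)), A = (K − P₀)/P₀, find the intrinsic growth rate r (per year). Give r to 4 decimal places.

A = (3200 − 87)/87 = 35.78161
133 = 3200/(1 + 35.78161·e^(−r·10)) → e^(−10r) = (24.06015 − 1)/35.78161 = 0.644469
r = −ln(0.644469)/10 = 0.43933/10

r ≈ 0.0439 per year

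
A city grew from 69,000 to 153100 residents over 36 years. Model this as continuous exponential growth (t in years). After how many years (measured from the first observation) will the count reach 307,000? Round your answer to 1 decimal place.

r = ln(153100/69000) / 36 ≈ 0.022138 per year
t = ln(307000/69000) / r = 1.49274 / 0.022138 ≈ 67.427

t ≈ 67.4 years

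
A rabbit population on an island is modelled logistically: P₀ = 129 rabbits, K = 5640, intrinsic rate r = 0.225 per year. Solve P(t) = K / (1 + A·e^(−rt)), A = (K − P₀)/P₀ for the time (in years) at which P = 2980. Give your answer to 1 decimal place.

t ≈ 17.2 years

A = (5640 − 129)/129 = 42.72093
2980 = 5640/(1 + 42.72093·e^(−0.225t)) → 1 + 42.72093·e^(−0.225t) = 1.89262
e^(−0.225t) = 0.020894 → t = ln(47.86029)/0.225 = 3.86829/0.225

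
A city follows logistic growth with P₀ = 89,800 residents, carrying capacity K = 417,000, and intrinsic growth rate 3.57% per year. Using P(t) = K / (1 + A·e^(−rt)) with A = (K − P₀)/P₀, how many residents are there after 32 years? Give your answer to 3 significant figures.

≈ 193,000 residents

A = (417000 − 89800)/89800 = 3.64365
P(32) = 417000 / (1 + 3.64365·e^(−0.0357·32)) = 417000 / (1 + 3.64365·0.319052)
= 417000 / 2.16252 ≈ 192830.94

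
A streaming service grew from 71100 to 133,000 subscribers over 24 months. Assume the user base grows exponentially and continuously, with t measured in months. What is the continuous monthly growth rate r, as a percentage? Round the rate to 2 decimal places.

r ≈ 2.61% per month

133000 = 71100 · e^(r·24)
e^(24r) = 133000/71100 = 1.8706
r = ln(1.8706) / 24 = 0.62626 / 24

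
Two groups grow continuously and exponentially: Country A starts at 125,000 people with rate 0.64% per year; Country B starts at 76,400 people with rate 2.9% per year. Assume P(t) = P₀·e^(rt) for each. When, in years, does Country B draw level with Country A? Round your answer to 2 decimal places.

125000·e^(0.0064t) = 76400·e^(0.029t)
125000/76400 = e^((0.029 − 0.0064)t) → ln(1.63613) = 0.0226·t
t = 0.49233 / 0.0226

t ≈ 21.78 years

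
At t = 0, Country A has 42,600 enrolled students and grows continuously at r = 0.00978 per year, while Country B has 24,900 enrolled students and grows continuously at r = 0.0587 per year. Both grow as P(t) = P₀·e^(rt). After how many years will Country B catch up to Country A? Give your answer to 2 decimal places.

42600·e^(0.00978t) = 24900·e^(0.0587t)
42600/24900 = e^((0.0587 − 0.00978)t) → ln(1.71084) = 0.04892·t
t = 0.53699 / 0.04892

t ≈ 10.98 years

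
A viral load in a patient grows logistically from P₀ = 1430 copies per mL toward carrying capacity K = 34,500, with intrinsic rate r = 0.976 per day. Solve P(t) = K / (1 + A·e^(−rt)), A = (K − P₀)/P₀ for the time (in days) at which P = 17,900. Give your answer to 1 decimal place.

A = (34500 − 1430)/1430 = 23.12587
17900 = 34500/(1 + 23.12587·e^(−0.976t)) → 1 + 23.12587·e^(−0.976t) = 1.92737
e^(−0.976t) = 0.040101 → t = ln(24.93694)/0.976 = 3.21635/0.976

t ≈ 3.3 days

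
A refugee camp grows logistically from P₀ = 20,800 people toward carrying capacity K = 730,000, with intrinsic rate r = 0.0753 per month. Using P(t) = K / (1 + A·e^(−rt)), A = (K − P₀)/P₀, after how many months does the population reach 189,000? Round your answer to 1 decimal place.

t ≈ 32.9 months

A = (730000 − 20800)/20800 = 34.09615
189000 = 730000/(1 + 34.09615·e^(−0.0753t)) → 1 + 34.09615·e^(−0.0753t) = 3.86243
e^(−0.0753t) = 0.083952 → t = ln(11.9116)/0.0753 = 2.47751/0.0753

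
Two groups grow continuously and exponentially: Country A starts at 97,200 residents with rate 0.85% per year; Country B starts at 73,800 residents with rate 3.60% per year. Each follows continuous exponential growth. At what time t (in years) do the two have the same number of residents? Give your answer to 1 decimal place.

97200·e^(0.0085t) = 73800·e^(0.036t)
97200/73800 = e^((0.036 − 0.0085)t) → ln(1.31707) = 0.0275·t
t = 0.27541 / 0.0275

t ≈ 10.0 years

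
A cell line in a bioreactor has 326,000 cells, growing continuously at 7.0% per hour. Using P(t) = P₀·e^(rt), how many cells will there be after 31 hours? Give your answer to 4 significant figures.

≈ 2,855,000 cells

P(31) = 326000 · e^(0.07·31) = 326000 · e^(2.17)
= 326000 · 8.75828 ≈ 2855200.6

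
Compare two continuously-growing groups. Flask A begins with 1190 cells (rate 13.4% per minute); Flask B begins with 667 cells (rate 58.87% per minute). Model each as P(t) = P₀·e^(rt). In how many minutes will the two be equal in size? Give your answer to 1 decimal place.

t ≈ 1.3 minutes

1190·e^(0.134t) = 667·e^(0.5887t)
1190/667 = e^((0.5887 − 0.134)t) → ln(1.78411) = 0.4547·t
t = 0.57892 / 0.4547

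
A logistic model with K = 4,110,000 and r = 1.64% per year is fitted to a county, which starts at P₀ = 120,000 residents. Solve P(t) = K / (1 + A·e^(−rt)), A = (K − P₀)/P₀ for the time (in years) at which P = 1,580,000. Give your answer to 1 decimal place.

t ≈ 185.0 years

A = (4110000 − 120000)/120000 = 33.25
1580000 = 4110000/(1 + 33.25·e^(−0.0164t)) → 1 + 33.25·e^(−0.0164t) = 2.60127
e^(−0.0164t) = 0.048158 → t = ln(20.76482)/0.0164 = 3.03326/0.0164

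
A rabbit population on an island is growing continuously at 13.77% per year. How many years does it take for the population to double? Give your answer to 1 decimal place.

doubling time = ln(2) / |r| = 0.69315 / 0.1377

doubling time ≈ 5.0 years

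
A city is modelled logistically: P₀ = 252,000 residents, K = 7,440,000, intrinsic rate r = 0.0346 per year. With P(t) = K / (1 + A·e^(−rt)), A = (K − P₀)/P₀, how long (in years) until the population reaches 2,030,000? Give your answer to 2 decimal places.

A = (7440000 − 252000)/252000 = 28.52381
2030000 = 7440000/(1 + 28.52381·e^(−0.0346t)) → 1 + 28.52381·e^(−0.0346t) = 3.66502
e^(−0.0346t) = 0.093432 → t = ln(10.70302)/0.0346 = 2.37053/0.0346

t ≈ 68.51 years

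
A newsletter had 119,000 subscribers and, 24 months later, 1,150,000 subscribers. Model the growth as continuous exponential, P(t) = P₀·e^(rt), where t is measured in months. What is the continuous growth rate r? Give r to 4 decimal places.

r ≈ 0.0945 per month

1150000 = 119000 · e^(r·24)
e^(24r) = 1150000/119000 = 9.66387
r = ln(9.66387) / 24 = 2.26839 / 24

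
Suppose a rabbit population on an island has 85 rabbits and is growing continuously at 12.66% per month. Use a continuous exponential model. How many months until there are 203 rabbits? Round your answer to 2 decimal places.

203 = 85 · e^(0.1266·t)
t = ln(203/85) / 0.1266 = ln(2.38824) / 0.1266 = 0.87055 / 0.1266

t ≈ 6.88 months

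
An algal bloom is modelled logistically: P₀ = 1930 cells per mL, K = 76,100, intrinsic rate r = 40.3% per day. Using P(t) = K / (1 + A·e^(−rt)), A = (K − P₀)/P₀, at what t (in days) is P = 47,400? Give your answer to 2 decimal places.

A = (76100 − 1930)/1930 = 38.43005
47400 = 76100/(1 + 38.43005·e^(−0.403t)) → 1 + 38.43005·e^(−0.403t) = 1.60549
e^(−0.403t) = 0.015756 → t = ln(63.46984)/0.403 = 4.15056/0.403

t ≈ 10.30 days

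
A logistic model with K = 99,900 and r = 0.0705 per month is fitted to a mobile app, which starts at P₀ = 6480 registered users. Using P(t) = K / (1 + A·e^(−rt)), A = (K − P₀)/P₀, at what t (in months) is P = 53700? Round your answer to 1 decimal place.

A = (99900 − 6480)/6480 = 14.41667
53700 = 99900/(1 + 14.41667·e^(−0.0705t)) → 1 + 14.41667·e^(−0.0705t) = 1.86034
e^(−0.0705t) = 0.059676 → t = ln(16.75703)/0.0705 = 2.81882/0.0705

t ≈ 40.0 months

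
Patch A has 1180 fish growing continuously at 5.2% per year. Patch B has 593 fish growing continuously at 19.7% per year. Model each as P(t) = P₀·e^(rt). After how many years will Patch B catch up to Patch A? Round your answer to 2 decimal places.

t ≈ 4.75 years

1180·e^(0.052t) = 593·e^(0.197t)
1180/593 = e^((0.197 − 0.052)t) → ln(1.98988) = 0.145·t
t = 0.68808 / 0.145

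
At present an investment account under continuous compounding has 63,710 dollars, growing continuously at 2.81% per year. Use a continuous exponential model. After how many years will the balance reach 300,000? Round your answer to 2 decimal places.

t ≈ 55.14 years

300000 = 63710 · e^(0.0281·t)
t = ln(300000/63710) / 0.0281 = ln(4.70884) / 0.0281 = 1.54944 / 0.0281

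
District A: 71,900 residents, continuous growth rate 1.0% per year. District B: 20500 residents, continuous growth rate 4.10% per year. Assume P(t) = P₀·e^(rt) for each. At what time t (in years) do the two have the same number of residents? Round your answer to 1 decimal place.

71900·e^(0.01t) = 20500·e^(0.041t)
71900/20500 = e^((0.041 − 0.01)t) → ln(3.50732) = 0.031·t
t = 1.25485 / 0.031

t ≈ 40.5 years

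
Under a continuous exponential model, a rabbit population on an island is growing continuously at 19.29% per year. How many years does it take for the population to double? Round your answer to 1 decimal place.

doubling time ≈ 3.6 years

doubling time = ln(2) / |r| = 0.69315 / 0.1929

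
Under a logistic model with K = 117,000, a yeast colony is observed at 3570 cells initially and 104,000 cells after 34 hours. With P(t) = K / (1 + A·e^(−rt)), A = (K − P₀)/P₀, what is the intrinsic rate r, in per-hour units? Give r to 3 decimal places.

r ≈ 0.163 per hour

A = (117000 − 3570)/3570 = 31.77311
104000 = 117000/(1 + 31.77311·e^(−r·34)) → e^(−34r) = (1.125 − 1)/31.77311 = 0.003934
r = −ln(0.003934)/34 = 5.53806/34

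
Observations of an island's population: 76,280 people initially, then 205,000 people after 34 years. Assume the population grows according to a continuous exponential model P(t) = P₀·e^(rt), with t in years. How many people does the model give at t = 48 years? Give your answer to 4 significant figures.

r = ln(205000/76280) / 34 ≈ 0.029076 per year
P(48) = 76280 · e^(0.029076·48) = 76280 · 4.03768 ≈ 307993.98

≈ 308,000 people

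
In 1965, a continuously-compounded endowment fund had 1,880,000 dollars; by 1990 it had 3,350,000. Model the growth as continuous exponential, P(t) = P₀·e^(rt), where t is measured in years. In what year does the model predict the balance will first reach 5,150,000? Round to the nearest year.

r = ln(3350000/1880000) / 25 = 0.57769/25 ≈ 0.023108 per year
t = ln(5150000/1880000) / r = 1.00772/0.023108 ≈ 43.61 years after 1965

year 2009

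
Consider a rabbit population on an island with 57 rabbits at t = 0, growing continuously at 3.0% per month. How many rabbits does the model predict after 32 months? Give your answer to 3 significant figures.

≈ 149 rabbits

P(32) = 57 · e^(0.03·32) = 57 · e^(0.96)
= 57 · 2.6117 ≈ 148.87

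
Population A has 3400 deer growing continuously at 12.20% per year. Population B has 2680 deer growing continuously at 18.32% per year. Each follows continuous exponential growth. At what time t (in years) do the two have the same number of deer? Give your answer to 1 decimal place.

t ≈ 3.9 years

3400·e^(0.122t) = 2680·e^(0.1832t)
3400/2680 = e^((0.1832 − 0.122)t) → ln(1.26866) = 0.0612·t
t = 0.23796 / 0.0612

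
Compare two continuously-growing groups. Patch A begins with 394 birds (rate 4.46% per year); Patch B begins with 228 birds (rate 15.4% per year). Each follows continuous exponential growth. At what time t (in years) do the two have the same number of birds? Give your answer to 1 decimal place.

t ≈ 5.0 years

394·e^(0.0446t) = 228·e^(0.154t)
394/228 = e^((0.154 − 0.0446)t) → ln(1.72807) = 0.1094·t
t = 0.54701 / 0.1094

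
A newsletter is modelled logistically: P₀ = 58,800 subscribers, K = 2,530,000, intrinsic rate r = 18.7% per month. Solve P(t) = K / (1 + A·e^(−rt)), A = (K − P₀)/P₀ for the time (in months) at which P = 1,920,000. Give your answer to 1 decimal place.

t ≈ 26.1 months

A = (2530000 − 58800)/58800 = 42.02721
1920000 = 2530000/(1 + 42.02721·e^(−0.187t)) → 1 + 42.02721·e^(−0.187t) = 1.31771
e^(−0.187t) = 0.00756 → t = ln(132.28237)/0.187 = 4.88494/0.187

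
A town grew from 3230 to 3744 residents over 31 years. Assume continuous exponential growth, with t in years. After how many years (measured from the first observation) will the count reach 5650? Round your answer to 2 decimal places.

t ≈ 117.38 years

r = ln(3744/3230) / 31 ≈ 0.004764 per year
t = ln(5650/3230) / r = 0.55917 / 0.004764 ≈ 117.384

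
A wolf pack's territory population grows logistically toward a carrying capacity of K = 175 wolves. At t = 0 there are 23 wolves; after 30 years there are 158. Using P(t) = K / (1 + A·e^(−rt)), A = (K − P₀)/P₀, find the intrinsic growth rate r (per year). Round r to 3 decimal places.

A = (175 − 23)/23 = 6.6087
158 = 175/(1 + 6.6087·e^(−r·30)) → e^(−30r) = (1.10759 − 1)/6.6087 = 0.016281
r = −ln(0.016281)/30 = 4.11777/30

r ≈ 0.137 per year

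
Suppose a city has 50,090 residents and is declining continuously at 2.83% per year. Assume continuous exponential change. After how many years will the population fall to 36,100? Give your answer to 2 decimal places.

t ≈ 11.57 years

36100 = 50090 · e^(-0.0283·t)
t = ln(36100/50090) / -0.0283 = ln(0.7207) / -0.0283 = -0.32753 / -0.0283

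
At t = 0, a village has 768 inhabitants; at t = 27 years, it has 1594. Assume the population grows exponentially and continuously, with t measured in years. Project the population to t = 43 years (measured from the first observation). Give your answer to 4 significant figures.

≈ 2,457 inhabitants

r = ln(1594/768) / 27 ≈ 0.027045 per year
P(43) = 768 · e^(0.027045·43) = 768 · 3.19929 ≈ 2457.06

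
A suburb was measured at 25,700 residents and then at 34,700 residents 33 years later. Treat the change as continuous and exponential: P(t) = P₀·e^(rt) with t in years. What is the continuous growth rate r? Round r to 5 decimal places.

34700 = 25700 · e^(r·33)
e^(33r) = 34700/25700 = 1.35019
r = ln(1.35019) / 33 = 0.30025 / 33

r ≈ 0.00910 per year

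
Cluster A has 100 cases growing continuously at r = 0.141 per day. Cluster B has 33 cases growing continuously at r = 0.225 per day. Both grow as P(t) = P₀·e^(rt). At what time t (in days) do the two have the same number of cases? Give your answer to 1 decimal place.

100·e^(0.141t) = 33·e^(0.225t)
100/33 = e^((0.225 − 0.141)t) → ln(3.0303) = 0.084·t
t = 1.10866 / 0.084

t ≈ 13.2 days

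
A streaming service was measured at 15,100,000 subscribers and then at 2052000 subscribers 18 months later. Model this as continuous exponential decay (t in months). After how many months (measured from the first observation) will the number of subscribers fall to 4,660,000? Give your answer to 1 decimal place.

r = ln(2052000/15100000) / 18 ≈ -0.110882 per month
t = ln(4660000/15100000) / r = -1.17568 / -0.110882 ≈ 10.603

t ≈ 10.6 months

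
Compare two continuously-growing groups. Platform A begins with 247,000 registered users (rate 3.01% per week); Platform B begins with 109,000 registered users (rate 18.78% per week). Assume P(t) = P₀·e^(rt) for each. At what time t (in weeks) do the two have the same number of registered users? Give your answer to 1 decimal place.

247000·e^(0.0301t) = 109000·e^(0.1878t)
247000/109000 = e^((0.1878 − 0.0301)t) → ln(2.26606) = 0.1577·t
t = 0.81804 / 0.1577

t ≈ 5.2 weeks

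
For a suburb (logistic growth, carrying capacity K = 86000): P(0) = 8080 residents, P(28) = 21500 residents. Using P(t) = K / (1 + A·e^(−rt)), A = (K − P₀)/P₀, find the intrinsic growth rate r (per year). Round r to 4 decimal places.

A = (86000 − 8080)/8080 = 9.64356
21500 = 86000/(1 + 9.64356·e^(−r·28)) → e^(−28r) = (4 − 1)/9.64356 = 0.311088
r = −ln(0.311088)/28 = 1.16768/28

r ≈ 0.0417 per year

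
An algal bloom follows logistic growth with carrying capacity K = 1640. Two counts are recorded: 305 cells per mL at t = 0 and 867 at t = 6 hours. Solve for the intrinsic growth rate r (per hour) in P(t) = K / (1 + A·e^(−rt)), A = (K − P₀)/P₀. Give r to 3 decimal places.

A = (1640 − 305)/305 = 4.37705
867 = 1640/(1 + 4.37705·e^(−r·6)) → e^(−6r) = (1.89158 − 1)/4.37705 = 0.203694
r = −ln(0.203694)/6 = 1.59113/6

r ≈ 0.265 per hour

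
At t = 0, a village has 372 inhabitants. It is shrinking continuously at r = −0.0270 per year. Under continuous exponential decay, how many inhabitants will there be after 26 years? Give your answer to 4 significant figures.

≈ 184.4 inhabitants

P(26) = 372 · e^(-0.027·26) = 372 · e^(-0.702)
= 372 · 0.49559 ≈ 184.36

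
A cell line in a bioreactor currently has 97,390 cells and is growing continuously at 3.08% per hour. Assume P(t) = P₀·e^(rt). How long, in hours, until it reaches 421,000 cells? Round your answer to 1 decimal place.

t ≈ 47.5 hours

421000 = 97390 · e^(0.0308·t)
t = ln(421000/97390) / 0.0308 = ln(4.32283) / 0.0308 = 1.46391 / 0.0308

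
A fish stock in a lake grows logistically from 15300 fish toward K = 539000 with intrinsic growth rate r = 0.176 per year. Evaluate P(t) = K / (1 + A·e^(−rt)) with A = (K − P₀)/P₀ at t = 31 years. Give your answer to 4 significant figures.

≈ 470,300 fish

A = (539000 − 15300)/15300 = 34.22876
P(31) = 539000 / (1 + 34.22876·e^(−0.176·31)) = 539000 / (1 + 34.22876·0.004271)
= 539000 / 1.14618 ≈ 470258.76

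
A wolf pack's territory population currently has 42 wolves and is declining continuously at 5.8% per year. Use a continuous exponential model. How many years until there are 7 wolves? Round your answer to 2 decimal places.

t ≈ 30.89 years

7 = 42 · e^(-0.058·t)
t = ln(7/42) / -0.058 = ln(0.16667) / -0.058 = -1.79176 / -0.058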